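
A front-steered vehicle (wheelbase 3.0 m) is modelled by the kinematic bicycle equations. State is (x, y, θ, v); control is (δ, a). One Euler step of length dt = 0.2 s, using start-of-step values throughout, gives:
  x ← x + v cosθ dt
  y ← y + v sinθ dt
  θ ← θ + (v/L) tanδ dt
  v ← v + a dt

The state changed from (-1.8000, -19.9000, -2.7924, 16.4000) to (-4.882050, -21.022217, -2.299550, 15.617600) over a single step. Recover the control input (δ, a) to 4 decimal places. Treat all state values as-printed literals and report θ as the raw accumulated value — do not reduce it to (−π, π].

δ = 0.4235, a = -3.9120

a = (v'−v)/dt = (-0.782400)/0.2 = -3.9120
Δθ = θ'−θ = 0.492850;  (v·dt/L) = 16.4000·0.2/3.0 = 1.093333
tan δ = Δθ·L/(v·dt) = 0.450777  →  δ = 0.4235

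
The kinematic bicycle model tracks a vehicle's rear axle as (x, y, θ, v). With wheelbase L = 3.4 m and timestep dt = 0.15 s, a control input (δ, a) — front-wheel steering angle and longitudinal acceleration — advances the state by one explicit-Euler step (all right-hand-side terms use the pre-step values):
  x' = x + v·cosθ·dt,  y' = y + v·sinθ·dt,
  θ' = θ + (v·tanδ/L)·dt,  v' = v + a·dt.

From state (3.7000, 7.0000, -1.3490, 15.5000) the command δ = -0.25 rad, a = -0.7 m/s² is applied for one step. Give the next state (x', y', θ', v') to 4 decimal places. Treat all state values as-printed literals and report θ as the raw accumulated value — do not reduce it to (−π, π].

x' = 3.7000 + 15.5000·cos(-1.3490)·0.15 = 4.2115
y' = 7.0000 + 15.5000·sin(-1.3490)·0.15 = 4.7320
θ' = -1.3490 + (15.5000/3.4)·tan(-0.25)·0.15 = -1.5236
v' = 15.5000 − 0.7000·0.15 = 15.3950

(4.2115, 4.7320, -1.5236, 15.3950)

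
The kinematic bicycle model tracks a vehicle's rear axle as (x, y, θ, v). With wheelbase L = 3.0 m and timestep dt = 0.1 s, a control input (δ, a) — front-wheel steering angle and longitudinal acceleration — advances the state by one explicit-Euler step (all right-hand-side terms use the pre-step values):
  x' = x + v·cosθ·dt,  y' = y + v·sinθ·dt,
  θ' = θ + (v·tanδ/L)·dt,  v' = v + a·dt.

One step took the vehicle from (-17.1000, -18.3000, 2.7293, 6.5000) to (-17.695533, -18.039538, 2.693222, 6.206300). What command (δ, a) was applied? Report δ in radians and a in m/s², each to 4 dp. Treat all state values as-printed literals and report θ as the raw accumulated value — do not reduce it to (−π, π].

a = (v'−v)/dt = (-0.293700)/0.1 = -2.9370
Δθ = θ'−θ = -0.036078;  (v·dt/L) = 6.5000·0.1/3.0 = 0.216667
tan δ = Δθ·L/(v·dt) = -0.166514  →  δ = -0.1650

δ = -0.1650, a = -2.9370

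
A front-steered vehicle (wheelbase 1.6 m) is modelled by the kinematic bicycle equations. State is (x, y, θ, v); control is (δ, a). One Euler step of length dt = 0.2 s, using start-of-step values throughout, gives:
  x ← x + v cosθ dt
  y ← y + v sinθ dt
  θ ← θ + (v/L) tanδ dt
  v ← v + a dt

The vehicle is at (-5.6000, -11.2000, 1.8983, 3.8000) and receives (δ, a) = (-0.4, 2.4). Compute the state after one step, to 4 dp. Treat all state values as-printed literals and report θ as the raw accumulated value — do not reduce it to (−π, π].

x' = -5.6000 + 3.8000·cos(1.8983)·0.2 = -5.8445
y' = -11.2000 + 3.8000·sin(1.8983)·0.2 = -10.4804
θ' = 1.8983 + (3.8000/1.6)·tan(-0.4)·0.2 = 1.6975
v' = 3.8000 + 2.4000·0.2 = 4.2800

(-5.8445, -10.4804, 1.6975, 4.2800)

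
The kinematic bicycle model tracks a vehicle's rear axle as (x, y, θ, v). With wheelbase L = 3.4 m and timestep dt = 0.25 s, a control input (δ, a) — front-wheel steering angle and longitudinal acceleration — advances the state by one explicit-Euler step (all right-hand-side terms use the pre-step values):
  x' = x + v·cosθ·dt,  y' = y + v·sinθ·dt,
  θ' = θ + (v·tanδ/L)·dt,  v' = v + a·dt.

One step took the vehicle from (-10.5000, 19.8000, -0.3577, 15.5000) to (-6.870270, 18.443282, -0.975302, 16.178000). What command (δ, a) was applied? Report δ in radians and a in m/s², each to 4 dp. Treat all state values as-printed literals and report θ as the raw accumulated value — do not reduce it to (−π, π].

δ = -0.4966, a = 2.7120

a = (v'−v)/dt = (0.678000)/0.25 = 2.7120
Δθ = θ'−θ = -0.617602;  (v·dt/L) = 15.5000·0.25/3.4 = 1.139706
tan δ = Δθ·L/(v·dt) = -0.541896  →  δ = -0.4966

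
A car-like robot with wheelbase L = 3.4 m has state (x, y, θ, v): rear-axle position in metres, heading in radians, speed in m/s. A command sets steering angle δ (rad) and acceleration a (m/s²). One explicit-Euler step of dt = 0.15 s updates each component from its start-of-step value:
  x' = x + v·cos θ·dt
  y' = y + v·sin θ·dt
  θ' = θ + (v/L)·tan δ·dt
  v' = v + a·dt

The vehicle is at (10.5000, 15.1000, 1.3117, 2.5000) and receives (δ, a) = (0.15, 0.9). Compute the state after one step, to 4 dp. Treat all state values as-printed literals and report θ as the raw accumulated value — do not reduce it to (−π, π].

x' = 10.5000 + 2.5000·cos(1.3117)·0.15 = 10.5961
y' = 15.1000 + 2.5000·sin(1.3117)·0.15 = 15.4625
θ' = 1.3117 + (2.5000/3.4)·tan(0.15)·0.15 = 1.3284
v' = 2.5000 + 0.9000·0.15 = 2.6350

(10.5961, 15.4625, 1.3284, 2.6350)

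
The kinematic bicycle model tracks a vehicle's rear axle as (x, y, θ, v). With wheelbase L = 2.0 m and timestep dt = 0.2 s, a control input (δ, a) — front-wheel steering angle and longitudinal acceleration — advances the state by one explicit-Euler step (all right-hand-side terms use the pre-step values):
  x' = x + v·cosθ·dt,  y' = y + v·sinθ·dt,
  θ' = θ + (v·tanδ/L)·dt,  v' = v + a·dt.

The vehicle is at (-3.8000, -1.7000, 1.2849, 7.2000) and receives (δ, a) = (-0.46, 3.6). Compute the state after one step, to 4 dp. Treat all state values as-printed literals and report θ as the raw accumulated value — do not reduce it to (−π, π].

x' = -3.8000 + 7.2000·cos(1.2849)·0.2 = -3.3939
y' = -1.7000 + 7.2000·sin(1.2849)·0.2 = -0.3185
θ' = 1.2849 + (7.2000/2.0)·tan(-0.46)·0.2 = 0.9282
v' = 7.2000 + 3.6000·0.2 = 7.9200

(-3.3939, -0.3185, 0.9282, 7.9200)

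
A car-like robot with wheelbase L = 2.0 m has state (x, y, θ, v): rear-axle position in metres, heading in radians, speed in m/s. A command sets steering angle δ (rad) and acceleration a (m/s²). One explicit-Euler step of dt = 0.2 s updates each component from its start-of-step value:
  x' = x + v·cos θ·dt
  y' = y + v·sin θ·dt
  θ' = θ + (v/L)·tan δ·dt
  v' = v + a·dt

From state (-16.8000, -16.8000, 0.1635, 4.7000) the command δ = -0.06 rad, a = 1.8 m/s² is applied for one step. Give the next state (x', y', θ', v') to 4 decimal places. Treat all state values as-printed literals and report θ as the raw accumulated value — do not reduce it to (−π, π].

x' = -16.8000 + 4.7000·cos(0.1635)·0.2 = -15.8725
y' = -16.8000 + 4.7000·sin(0.1635)·0.2 = -16.6470
θ' = 0.1635 + (4.7000/2.0)·tan(-0.06)·0.2 = 0.1353
v' = 4.7000 + 1.8000·0.2 = 5.0600

(-15.8725, -16.6470, 0.1353, 5.0600)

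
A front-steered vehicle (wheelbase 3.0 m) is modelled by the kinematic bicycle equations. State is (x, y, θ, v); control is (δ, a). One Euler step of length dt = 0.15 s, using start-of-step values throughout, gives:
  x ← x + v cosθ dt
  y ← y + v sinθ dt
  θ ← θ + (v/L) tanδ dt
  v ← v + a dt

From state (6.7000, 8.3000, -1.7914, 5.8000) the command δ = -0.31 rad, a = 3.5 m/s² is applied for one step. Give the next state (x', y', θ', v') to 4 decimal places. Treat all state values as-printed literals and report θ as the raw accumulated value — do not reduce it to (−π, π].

(6.5096, 7.4511, -1.8843, 6.3250)

x' = 6.7000 + 5.8000·cos(-1.7914)·0.15 = 6.5096
y' = 8.3000 + 5.8000·sin(-1.7914)·0.15 = 7.4511
θ' = -1.7914 + (5.8000/3.0)·tan(-0.31)·0.15 = -1.8843
v' = 5.8000 + 3.5000·0.15 = 6.3250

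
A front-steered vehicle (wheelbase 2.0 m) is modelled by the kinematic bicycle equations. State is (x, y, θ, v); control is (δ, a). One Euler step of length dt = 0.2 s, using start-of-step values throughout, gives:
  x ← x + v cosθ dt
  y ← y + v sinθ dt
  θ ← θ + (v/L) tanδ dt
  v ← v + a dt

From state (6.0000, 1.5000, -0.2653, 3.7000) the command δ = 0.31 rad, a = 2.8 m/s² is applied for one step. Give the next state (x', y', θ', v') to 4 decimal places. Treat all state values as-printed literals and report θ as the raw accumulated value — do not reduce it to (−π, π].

(6.7141, 1.3060, -0.1468, 4.2600)

x' = 6.0000 + 3.7000·cos(-0.2653)·0.2 = 6.7141
y' = 1.5000 + 3.7000·sin(-0.2653)·0.2 = 1.3060
θ' = -0.2653 + (3.7000/2.0)·tan(0.31)·0.2 = -0.1468
v' = 3.7000 + 2.8000·0.2 = 4.2600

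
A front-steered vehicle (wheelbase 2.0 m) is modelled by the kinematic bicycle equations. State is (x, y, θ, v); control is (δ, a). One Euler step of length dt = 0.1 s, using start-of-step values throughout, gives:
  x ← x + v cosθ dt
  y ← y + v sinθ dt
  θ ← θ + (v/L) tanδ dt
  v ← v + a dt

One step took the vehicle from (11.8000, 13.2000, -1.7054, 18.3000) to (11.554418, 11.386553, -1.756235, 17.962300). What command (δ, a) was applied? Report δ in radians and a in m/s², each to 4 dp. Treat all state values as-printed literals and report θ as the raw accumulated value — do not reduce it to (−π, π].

a = (v'−v)/dt = (-0.337700)/0.1 = -3.3770
Δθ = θ'−θ = -0.050835;  (v·dt/L) = 18.3000·0.1/2.0 = 0.915000
tan δ = Δθ·L/(v·dt) = -0.055557  →  δ = -0.0555

δ = -0.0555, a = -3.3770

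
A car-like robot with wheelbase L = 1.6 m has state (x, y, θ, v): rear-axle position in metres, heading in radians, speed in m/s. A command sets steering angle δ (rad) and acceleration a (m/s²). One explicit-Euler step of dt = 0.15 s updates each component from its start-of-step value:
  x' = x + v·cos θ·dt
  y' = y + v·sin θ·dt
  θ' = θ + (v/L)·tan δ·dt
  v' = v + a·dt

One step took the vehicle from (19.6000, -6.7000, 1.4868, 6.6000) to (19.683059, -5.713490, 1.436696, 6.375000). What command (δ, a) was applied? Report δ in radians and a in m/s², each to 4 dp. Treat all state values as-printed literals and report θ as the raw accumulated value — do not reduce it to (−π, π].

a = (v'−v)/dt = (-0.225000)/0.15 = -1.5000
Δθ = θ'−θ = -0.050104;  (v·dt/L) = 6.6000·0.15/1.6 = 0.618750
tan δ = Δθ·L/(v·dt) = -0.080976  →  δ = -0.0808

δ = -0.0808, a = -1.5000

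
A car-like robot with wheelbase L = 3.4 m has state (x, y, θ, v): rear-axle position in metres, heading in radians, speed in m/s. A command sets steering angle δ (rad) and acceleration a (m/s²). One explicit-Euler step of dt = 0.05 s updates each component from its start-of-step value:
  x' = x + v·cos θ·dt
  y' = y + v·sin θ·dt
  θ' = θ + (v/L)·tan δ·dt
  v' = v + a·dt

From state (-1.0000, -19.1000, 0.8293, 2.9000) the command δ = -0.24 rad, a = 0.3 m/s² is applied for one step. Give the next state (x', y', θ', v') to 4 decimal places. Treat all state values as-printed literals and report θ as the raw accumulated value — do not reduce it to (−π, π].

(-0.9021, -18.9931, 0.8189, 2.9150)

x' = -1.0000 + 2.9000·cos(0.8293)·0.05 = -0.9021
y' = -19.1000 + 2.9000·sin(0.8293)·0.05 = -18.9931
θ' = 0.8293 + (2.9000/3.4)·tan(-0.24)·0.05 = 0.8189
v' = 2.9000 + 0.3000·0.05 = 2.9150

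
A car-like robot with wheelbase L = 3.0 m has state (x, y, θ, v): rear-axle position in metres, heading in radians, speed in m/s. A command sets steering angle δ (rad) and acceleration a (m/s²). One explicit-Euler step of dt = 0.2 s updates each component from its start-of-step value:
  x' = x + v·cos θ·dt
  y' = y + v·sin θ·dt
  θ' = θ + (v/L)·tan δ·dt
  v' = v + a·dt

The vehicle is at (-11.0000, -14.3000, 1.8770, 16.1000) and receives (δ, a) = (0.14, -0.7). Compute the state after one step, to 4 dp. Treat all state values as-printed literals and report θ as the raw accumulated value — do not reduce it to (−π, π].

(-11.9706, -11.2298, 2.0283, 15.9600)

x' = -11.0000 + 16.1000·cos(1.8770)·0.2 = -11.9706
y' = -14.3000 + 16.1000·sin(1.8770)·0.2 = -11.2298
θ' = 1.8770 + (16.1000/3.0)·tan(0.14)·0.2 = 2.0283
v' = 16.1000 − 0.7000·0.2 = 15.9600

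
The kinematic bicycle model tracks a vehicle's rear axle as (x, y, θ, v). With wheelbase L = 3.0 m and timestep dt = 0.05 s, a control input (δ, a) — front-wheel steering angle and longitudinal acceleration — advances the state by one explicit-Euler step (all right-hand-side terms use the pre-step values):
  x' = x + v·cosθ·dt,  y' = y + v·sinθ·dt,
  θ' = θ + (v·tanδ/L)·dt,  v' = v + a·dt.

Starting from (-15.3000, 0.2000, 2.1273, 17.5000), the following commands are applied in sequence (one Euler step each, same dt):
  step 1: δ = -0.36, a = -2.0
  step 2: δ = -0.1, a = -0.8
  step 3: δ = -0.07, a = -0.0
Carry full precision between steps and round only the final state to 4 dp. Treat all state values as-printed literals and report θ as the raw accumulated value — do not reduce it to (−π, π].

(-16.4901, 2.5210, 1.9681, 17.3600)

after step 1 (δ=-0.36, a=-2.0): (-15.762193, 0.942969, 2.017516, 17.400000)
after step 2 (δ=-0.1, a=-0.8): (-16.138041, 1.727595, 1.988419, 17.360000)
after step 3 (δ=-0.07, a=-0.0): (-16.490092, 2.520995, 1.968132, 17.360000)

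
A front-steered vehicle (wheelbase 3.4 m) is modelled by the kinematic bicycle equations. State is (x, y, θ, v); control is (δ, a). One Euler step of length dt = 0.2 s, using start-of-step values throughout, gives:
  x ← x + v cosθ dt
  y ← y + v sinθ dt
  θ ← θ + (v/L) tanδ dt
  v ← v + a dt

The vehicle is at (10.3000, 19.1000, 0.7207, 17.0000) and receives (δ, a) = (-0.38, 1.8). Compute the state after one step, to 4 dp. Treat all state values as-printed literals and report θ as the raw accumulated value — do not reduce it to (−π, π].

x' = 10.3000 + 17.0000·cos(0.7207)·0.2 = 12.8546
y' = 19.1000 + 17.0000·sin(0.7207)·0.2 = 21.3437
θ' = 0.7207 + (17.0000/3.4)·tan(-0.38)·0.2 = 0.3213
v' = 17.0000 + 1.8000·0.2 = 17.3600

(12.8546, 21.3437, 0.3213, 17.3600)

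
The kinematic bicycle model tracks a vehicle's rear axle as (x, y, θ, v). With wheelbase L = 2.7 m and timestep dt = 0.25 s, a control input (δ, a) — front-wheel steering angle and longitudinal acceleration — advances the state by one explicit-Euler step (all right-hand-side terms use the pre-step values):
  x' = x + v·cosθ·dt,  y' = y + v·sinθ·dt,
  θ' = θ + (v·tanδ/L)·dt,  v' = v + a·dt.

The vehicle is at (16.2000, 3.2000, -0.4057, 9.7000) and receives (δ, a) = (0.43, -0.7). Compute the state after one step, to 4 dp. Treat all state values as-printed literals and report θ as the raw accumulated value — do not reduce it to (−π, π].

(18.4282, 2.2429, 0.0062, 9.5250)

x' = 16.2000 + 9.7000·cos(-0.4057)·0.25 = 18.4282
y' = 3.2000 + 9.7000·sin(-0.4057)·0.25 = 2.2429
θ' = -0.4057 + (9.7000/2.7)·tan(0.43)·0.25 = 0.0062
v' = 9.7000 − 0.7000·0.25 = 9.5250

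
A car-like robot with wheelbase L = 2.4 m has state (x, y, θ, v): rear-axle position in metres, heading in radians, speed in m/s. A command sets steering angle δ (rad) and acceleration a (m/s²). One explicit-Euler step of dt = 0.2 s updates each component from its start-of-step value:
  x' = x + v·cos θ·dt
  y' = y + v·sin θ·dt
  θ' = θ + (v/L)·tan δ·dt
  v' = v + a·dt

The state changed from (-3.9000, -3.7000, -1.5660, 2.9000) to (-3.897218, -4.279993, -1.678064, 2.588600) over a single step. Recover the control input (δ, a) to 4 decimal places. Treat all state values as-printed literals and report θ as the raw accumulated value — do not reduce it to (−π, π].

δ = -0.4342, a = -1.5570

a = (v'−v)/dt = (-0.311400)/0.2 = -1.5570
Δθ = θ'−θ = -0.112064;  (v·dt/L) = 2.9000·0.2/2.4 = 0.241667
tan δ = Δθ·L/(v·dt) = -0.463713  →  δ = -0.4342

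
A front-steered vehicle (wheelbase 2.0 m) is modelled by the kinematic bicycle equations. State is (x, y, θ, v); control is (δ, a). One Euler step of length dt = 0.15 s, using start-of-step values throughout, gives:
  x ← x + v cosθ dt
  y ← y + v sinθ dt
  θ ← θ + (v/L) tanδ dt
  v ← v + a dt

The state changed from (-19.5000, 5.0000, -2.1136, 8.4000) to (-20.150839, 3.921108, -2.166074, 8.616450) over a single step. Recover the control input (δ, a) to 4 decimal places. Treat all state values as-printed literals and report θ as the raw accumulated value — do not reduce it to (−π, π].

δ = -0.0831, a = 1.4430

a = (v'−v)/dt = (0.216450)/0.15 = 1.4430
Δθ = θ'−θ = -0.052474;  (v·dt/L) = 8.4000·0.15/2.0 = 0.630000
tan δ = Δθ·L/(v·dt) = -0.083292  →  δ = -0.0831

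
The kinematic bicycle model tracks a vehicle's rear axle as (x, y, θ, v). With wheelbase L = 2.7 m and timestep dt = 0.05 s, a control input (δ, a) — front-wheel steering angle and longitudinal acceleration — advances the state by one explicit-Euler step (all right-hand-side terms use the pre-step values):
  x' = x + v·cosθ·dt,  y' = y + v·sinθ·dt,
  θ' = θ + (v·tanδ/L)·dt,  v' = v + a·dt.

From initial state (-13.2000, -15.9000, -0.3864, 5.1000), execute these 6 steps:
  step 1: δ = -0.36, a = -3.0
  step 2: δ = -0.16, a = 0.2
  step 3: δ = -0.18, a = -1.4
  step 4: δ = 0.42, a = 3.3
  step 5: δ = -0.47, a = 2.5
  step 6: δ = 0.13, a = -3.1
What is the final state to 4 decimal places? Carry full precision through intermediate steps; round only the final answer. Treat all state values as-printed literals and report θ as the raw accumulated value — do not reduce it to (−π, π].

after step 1 (δ=-0.36, a=-3.0): (-12.963801, -15.996098, -0.421949, 4.950000)
after step 2 (δ=-0.16, a=0.2): (-12.738008, -16.097459, -0.436742, 4.960000)
after step 3 (δ=-0.18, a=-1.4): (-12.513287, -16.202361, -0.453457, 4.890000)
after step 4 (δ=0.42, a=3.3): (-12.293497, -16.309470, -0.413017, 5.055000)
after step 5 (δ=-0.47, a=2.5): (-12.061999, -16.410918, -0.460568, 5.180000)
after step 6 (δ=0.13, a=-3.1): (-11.829987, -16.526032, -0.448027, 5.025000)

(-11.8300, -16.5260, -0.4480, 5.0250)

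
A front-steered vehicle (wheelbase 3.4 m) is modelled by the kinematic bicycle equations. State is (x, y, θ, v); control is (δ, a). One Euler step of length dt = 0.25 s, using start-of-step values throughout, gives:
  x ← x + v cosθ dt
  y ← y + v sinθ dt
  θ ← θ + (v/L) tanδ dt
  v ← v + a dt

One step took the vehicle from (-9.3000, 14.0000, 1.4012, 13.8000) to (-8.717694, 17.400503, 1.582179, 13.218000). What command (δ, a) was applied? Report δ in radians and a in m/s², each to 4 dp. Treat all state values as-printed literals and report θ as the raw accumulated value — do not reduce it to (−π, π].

a = (v'−v)/dt = (-0.582000)/0.25 = -2.3280
Δθ = θ'−θ = 0.180979;  (v·dt/L) = 13.8000·0.25/3.4 = 1.014706
tan δ = Δθ·L/(v·dt) = 0.178356  →  δ = 0.1765

δ = 0.1765, a = -2.3280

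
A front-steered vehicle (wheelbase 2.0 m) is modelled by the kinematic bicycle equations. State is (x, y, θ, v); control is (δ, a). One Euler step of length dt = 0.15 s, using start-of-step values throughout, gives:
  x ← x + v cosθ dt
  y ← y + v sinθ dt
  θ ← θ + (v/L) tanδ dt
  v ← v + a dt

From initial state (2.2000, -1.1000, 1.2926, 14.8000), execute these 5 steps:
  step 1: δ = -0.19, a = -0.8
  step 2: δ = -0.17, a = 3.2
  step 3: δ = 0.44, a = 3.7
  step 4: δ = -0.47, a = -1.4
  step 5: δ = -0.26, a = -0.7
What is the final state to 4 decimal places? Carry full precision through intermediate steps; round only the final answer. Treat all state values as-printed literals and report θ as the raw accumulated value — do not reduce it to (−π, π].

(7.1970, 8.7865, 0.5174, 15.4000)

after step 1 (δ=-0.19, a=-0.8): (2.809660, 1.034646, 1.079125, 14.680000)
after step 2 (δ=-0.17, a=3.2): (3.849224, 2.975808, 0.890131, 15.160000)
after step 3 (δ=0.44, a=3.7): (5.280276, 4.743057, 1.425408, 15.715000)
after step 4 (δ=-0.47, a=-1.4): (5.621786, 7.075437, 0.826707, 15.505000)
after step 5 (δ=-0.26, a=-0.7): (7.197021, 8.786503, 0.517357, 15.400000)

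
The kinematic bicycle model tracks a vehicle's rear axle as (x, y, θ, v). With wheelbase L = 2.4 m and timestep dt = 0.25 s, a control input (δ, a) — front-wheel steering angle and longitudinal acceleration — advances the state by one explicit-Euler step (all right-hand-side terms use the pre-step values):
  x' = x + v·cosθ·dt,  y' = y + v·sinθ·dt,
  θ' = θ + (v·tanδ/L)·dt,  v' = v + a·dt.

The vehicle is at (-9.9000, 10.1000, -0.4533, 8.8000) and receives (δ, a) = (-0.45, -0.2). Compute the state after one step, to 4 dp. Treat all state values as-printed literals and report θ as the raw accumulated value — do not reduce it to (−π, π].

(-7.9222, 9.1365, -0.8961, 8.7500)

x' = -9.9000 + 8.8000·cos(-0.4533)·0.25 = -7.9222
y' = 10.1000 + 8.8000·sin(-0.4533)·0.25 = 9.1365
θ' = -0.4533 + (8.8000/2.4)·tan(-0.45)·0.25 = -0.8961
v' = 8.8000 − 0.2000·0.25 = 8.7500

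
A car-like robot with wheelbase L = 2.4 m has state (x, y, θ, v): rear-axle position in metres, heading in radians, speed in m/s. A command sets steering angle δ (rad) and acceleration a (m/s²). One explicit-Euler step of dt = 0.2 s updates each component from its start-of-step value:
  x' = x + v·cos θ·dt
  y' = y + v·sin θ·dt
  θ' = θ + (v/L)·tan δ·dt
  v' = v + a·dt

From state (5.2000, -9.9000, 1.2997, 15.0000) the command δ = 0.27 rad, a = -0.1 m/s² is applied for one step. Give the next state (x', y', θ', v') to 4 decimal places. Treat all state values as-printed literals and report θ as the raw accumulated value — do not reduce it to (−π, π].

(6.0034, -7.0096, 1.6456, 14.9800)

x' = 5.2000 + 15.0000·cos(1.2997)·0.2 = 6.0034
y' = -9.9000 + 15.0000·sin(1.2997)·0.2 = -7.0096
θ' = 1.2997 + (15.0000/2.4)·tan(0.27)·0.2 = 1.6456
v' = 15.0000 − 0.1000·0.2 = 14.9800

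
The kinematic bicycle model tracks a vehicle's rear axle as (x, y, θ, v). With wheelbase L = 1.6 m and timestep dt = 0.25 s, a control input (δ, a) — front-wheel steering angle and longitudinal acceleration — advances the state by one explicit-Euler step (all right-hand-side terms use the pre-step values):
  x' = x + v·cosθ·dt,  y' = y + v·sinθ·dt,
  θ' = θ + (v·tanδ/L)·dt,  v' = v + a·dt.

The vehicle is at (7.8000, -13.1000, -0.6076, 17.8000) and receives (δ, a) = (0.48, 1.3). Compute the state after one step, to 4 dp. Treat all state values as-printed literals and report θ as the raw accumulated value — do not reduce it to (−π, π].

(11.4535, -15.6405, 0.8403, 18.1250)

x' = 7.8000 + 17.8000·cos(-0.6076)·0.25 = 11.4535
y' = -13.1000 + 17.8000·sin(-0.6076)·0.25 = -15.6405
θ' = -0.6076 + (17.8000/1.6)·tan(0.48)·0.25 = 0.8403
v' = 17.8000 + 1.3000·0.25 = 18.1250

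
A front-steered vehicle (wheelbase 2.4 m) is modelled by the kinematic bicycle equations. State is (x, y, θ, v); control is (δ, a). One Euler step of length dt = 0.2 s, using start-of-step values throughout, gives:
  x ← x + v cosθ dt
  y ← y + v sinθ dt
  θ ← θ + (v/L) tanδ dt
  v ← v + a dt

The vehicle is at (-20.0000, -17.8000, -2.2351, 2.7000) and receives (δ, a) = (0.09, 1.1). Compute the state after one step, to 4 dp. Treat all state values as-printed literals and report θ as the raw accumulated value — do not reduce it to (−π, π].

(-20.3329, -18.2252, -2.2148, 2.9200)

x' = -20.0000 + 2.7000·cos(-2.2351)·0.2 = -20.3329
y' = -17.8000 + 2.7000·sin(-2.2351)·0.2 = -18.2252
θ' = -2.2351 + (2.7000/2.4)·tan(0.09)·0.2 = -2.2148
v' = 2.7000 + 1.1000·0.2 = 2.9200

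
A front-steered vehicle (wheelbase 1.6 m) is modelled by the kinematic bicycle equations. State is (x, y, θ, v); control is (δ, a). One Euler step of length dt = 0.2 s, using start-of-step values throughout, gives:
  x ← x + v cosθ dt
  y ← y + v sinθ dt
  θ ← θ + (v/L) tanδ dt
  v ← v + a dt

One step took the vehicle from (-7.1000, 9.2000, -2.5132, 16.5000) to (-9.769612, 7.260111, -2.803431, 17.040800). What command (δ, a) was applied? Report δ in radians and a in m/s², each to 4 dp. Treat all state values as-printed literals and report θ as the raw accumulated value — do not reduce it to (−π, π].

δ = -0.1398, a = 2.7040

a = (v'−v)/dt = (0.540800)/0.2 = 2.7040
Δθ = θ'−θ = -0.290231;  (v·dt/L) = 16.5000·0.2/1.6 = 2.062500
tan δ = Δθ·L/(v·dt) = -0.140718  →  δ = -0.1398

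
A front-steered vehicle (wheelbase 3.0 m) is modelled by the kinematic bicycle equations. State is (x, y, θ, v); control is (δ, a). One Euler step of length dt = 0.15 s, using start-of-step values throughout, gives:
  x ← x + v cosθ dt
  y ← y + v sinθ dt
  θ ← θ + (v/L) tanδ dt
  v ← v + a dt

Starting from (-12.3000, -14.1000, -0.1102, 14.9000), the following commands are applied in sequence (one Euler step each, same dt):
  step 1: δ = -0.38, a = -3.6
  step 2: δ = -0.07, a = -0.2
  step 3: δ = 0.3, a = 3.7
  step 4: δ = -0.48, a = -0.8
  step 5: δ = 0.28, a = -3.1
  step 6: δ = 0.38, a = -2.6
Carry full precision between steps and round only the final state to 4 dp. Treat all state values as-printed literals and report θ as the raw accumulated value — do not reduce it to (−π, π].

after step 1 (δ=-0.38, a=-3.6): (-10.078557, -14.345799, -0.407762, 14.360000)
after step 2 (δ=-0.07, a=-0.2): (-8.101163, -15.199981, -0.458105, 14.330000)
after step 3 (δ=0.3, a=3.7): (-6.173293, -16.150595, -0.236465, 14.885000)
after step 4 (δ=-0.48, a=-0.8): (-4.002676, -16.673657, -0.623930, 14.765000)
after step 5 (δ=0.28, a=-3.1): (-2.205209, -17.967578, -0.411643, 14.300000)
after step 6 (δ=0.38, a=-2.6): (-0.239393, -18.825826, -0.126063, 13.910000)

(-0.2394, -18.8258, -0.1261, 13.9100)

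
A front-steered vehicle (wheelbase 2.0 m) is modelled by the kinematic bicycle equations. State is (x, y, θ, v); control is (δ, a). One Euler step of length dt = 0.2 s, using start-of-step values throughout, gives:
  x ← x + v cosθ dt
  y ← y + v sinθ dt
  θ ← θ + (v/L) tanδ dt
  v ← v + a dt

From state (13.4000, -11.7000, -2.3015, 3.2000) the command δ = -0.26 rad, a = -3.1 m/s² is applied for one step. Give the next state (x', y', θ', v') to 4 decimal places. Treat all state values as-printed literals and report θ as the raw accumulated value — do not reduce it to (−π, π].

(12.9729, -12.1766, -2.3866, 2.5800)

x' = 13.4000 + 3.2000·cos(-2.3015)·0.2 = 12.9729
y' = -11.7000 + 3.2000·sin(-2.3015)·0.2 = -12.1766
θ' = -2.3015 + (3.2000/2.0)·tan(-0.26)·0.2 = -2.3866
v' = 3.2000 − 3.1000·0.2 = 2.5800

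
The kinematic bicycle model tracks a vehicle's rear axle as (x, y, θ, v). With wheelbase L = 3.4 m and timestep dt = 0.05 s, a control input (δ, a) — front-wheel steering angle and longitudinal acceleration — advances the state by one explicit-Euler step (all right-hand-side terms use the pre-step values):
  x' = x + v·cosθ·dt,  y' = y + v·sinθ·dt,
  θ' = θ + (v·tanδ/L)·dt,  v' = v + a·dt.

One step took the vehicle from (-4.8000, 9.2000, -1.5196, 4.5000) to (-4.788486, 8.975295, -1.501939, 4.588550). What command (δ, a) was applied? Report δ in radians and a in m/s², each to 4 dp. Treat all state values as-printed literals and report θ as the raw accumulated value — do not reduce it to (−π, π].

a = (v'−v)/dt = (0.088550)/0.05 = 1.7710
Δθ = θ'−θ = 0.017661;  (v·dt/L) = 4.5000·0.05/3.4 = 0.066176
tan δ = Δθ·L/(v·dt) = 0.266877  →  δ = 0.2608

δ = 0.2608, a = 1.7710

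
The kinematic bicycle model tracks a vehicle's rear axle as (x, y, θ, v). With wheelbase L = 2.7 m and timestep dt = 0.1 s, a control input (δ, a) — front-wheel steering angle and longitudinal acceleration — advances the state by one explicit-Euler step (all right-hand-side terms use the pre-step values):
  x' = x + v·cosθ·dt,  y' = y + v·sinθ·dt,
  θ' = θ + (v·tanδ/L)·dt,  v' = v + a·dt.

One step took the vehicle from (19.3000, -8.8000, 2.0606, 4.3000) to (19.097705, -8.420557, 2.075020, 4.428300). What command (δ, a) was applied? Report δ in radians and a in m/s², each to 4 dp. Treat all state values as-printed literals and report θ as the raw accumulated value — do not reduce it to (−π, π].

a = (v'−v)/dt = (0.128300)/0.1 = 1.2830
Δθ = θ'−θ = 0.014420;  (v·dt/L) = 4.3000·0.1/2.7 = 0.159259
tan δ = Δθ·L/(v·dt) = 0.090544  →  δ = 0.0903

δ = 0.0903, a = 1.2830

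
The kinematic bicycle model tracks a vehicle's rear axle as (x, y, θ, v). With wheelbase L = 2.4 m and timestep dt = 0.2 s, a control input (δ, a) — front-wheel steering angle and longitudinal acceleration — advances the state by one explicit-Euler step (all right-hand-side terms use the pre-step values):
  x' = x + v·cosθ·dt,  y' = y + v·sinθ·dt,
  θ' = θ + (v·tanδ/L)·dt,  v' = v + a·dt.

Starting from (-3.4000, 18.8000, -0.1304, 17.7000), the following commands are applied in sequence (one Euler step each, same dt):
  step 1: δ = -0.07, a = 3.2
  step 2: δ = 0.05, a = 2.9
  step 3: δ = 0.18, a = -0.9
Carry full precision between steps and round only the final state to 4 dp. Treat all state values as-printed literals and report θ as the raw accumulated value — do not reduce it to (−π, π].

after step 1 (δ=-0.07, a=3.2): (0.109945, 18.339691, -0.233819, 18.340000)
after step 2 (δ=0.05, a=2.9): (3.678134, 17.489837, -0.157339, 18.920000)
after step 3 (δ=0.18, a=-0.9): (7.415393, 16.896921, 0.129567, 18.740000)

(7.4154, 16.8969, 0.1296, 18.7400)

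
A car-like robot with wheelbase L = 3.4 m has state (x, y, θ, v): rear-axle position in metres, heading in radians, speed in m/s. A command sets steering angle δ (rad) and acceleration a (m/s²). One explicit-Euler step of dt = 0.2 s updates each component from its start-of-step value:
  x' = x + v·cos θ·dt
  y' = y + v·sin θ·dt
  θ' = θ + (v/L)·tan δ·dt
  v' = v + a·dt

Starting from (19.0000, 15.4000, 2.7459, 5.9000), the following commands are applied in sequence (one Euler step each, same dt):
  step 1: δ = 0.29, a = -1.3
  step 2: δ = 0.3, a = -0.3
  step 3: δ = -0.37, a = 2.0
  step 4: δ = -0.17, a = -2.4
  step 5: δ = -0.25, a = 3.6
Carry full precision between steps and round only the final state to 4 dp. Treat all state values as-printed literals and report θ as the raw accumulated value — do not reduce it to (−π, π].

after step 1 (δ=0.29, a=-1.3): (17.911179, 15.854828, 2.849467, 5.640000)
after step 2 (δ=0.3, a=-0.3): (16.830968, 16.179679, 2.952094, 5.580000)
after step 3 (δ=-0.37, a=2.0): (15.734946, 16.389897, 2.824783, 5.980000)
after step 4 (δ=-0.17, a=-2.4): (14.598466, 16.762494, 2.764400, 5.500000)
after step 5 (δ=-0.25, a=3.6): (13.575793, 17.167637, 2.681790, 6.220000)

(13.5758, 17.1676, 2.6818, 6.2200)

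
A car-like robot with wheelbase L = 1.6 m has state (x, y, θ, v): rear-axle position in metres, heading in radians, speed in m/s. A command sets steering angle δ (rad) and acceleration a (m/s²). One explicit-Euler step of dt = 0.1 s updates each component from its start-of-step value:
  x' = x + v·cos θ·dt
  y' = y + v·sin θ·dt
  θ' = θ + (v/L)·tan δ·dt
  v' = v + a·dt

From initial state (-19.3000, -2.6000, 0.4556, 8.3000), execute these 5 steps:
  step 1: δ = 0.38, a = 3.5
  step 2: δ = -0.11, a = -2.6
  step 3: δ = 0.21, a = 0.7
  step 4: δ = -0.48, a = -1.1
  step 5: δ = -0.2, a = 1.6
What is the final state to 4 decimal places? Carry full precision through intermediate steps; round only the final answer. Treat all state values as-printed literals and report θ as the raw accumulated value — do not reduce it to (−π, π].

after step 1 (δ=0.38, a=3.5): (-18.554662, -2.234799, 0.662795, 8.650000)
after step 2 (δ=-0.11, a=-2.6): (-17.872804, -1.702545, 0.603086, 8.390000)
after step 3 (δ=0.21, a=0.7): (-17.181813, -1.226675, 0.714852, 8.460000)
after step 4 (δ=-0.48, a=-1.1): (-16.542922, -0.672118, 0.439579, 8.350000)
after step 5 (δ=-0.2, a=1.6): (-15.787305, -0.316776, 0.333790, 8.510000)

(-15.7873, -0.3168, 0.3338, 8.5100)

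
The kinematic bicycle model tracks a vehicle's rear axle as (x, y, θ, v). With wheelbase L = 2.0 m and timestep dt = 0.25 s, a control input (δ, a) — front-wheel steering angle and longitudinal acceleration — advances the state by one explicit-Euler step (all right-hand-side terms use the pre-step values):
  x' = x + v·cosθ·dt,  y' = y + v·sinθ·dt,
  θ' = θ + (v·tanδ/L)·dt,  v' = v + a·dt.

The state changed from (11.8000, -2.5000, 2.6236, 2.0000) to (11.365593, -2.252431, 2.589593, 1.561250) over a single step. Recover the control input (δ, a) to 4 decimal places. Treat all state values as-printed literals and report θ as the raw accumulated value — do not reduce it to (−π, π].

a = (v'−v)/dt = (-0.438750)/0.25 = -1.7550
Δθ = θ'−θ = -0.034007;  (v·dt/L) = 2.0000·0.25/2.0 = 0.250000
tan δ = Δθ·L/(v·dt) = -0.136028  →  δ = -0.1352

δ = -0.1352, a = -1.7550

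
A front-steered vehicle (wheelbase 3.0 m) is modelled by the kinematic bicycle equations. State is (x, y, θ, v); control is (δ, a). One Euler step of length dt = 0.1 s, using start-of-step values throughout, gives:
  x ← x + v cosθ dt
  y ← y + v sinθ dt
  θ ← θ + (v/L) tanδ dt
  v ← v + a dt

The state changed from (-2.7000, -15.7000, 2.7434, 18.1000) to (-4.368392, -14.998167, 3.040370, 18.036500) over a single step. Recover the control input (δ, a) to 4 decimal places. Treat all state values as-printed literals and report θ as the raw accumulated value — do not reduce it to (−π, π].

δ = 0.4574, a = -0.6350

a = (v'−v)/dt = (-0.063500)/0.1 = -0.6350
Δθ = θ'−θ = 0.296970;  (v·dt/L) = 18.1000·0.1/3.0 = 0.603333
tan δ = Δθ·L/(v·dt) = 0.492215  →  δ = 0.4574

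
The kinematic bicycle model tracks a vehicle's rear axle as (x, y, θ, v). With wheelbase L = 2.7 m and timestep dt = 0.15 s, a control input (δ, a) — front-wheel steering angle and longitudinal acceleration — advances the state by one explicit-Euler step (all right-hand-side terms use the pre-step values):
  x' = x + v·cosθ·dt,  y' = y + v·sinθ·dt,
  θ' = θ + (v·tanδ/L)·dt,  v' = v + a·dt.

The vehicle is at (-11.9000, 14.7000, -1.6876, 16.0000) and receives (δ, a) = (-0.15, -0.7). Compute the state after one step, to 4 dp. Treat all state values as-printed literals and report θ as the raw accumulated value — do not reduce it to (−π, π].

x' = -11.9000 + 16.0000·cos(-1.6876)·0.15 = -12.1797
y' = 14.7000 + 16.0000·sin(-1.6876)·0.15 = 12.3164
θ' = -1.6876 + (16.0000/2.7)·tan(-0.15)·0.15 = -1.8219
v' = 16.0000 − 0.7000·0.15 = 15.8950

(-12.1797, 12.3164, -1.8219, 15.8950)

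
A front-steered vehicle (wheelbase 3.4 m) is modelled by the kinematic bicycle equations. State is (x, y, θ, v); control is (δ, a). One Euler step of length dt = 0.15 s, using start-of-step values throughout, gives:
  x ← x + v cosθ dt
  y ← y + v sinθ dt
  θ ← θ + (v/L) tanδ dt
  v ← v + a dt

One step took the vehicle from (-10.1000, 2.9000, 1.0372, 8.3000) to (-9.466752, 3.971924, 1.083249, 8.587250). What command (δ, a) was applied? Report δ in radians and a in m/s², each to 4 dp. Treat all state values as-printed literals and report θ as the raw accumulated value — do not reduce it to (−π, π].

δ = 0.1251, a = 1.9150

a = (v'−v)/dt = (0.287250)/0.15 = 1.9150
Δθ = θ'−θ = 0.046049;  (v·dt/L) = 8.3000·0.15/3.4 = 0.366176
tan δ = Δθ·L/(v·dt) = 0.125756  →  δ = 0.1251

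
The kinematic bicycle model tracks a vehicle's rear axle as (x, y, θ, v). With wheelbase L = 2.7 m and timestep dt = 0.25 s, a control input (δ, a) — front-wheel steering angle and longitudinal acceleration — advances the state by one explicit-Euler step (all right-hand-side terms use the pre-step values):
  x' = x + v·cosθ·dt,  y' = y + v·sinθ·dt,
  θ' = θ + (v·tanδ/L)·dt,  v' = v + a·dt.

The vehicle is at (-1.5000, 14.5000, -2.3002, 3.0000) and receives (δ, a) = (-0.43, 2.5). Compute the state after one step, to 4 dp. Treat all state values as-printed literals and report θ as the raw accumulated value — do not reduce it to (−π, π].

x' = -1.5000 + 3.0000·cos(-2.3002)·0.25 = -1.9998
y' = 14.5000 + 3.0000·sin(-2.3002)·0.25 = 13.9408
θ' = -2.3002 + (3.0000/2.7)·tan(-0.43)·0.25 = -2.4276
v' = 3.0000 + 2.5000·0.25 = 3.6250

(-1.9998, 13.9408, -2.4276, 3.6250)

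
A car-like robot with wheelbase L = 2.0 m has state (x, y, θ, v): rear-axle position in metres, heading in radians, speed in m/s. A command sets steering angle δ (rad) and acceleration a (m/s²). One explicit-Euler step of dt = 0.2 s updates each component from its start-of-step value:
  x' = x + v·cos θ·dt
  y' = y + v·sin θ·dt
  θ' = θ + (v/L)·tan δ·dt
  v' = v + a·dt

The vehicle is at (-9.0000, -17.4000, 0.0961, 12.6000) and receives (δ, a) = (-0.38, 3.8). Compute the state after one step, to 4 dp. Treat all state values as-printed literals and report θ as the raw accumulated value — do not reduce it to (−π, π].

(-6.4916, -17.1582, -0.4072, 13.3600)

x' = -9.0000 + 12.6000·cos(0.0961)·0.2 = -6.4916
y' = -17.4000 + 12.6000·sin(0.0961)·0.2 = -17.1582
θ' = 0.0961 + (12.6000/2.0)·tan(-0.38)·0.2 = -0.4072
v' = 12.6000 + 3.8000·0.2 = 13.3600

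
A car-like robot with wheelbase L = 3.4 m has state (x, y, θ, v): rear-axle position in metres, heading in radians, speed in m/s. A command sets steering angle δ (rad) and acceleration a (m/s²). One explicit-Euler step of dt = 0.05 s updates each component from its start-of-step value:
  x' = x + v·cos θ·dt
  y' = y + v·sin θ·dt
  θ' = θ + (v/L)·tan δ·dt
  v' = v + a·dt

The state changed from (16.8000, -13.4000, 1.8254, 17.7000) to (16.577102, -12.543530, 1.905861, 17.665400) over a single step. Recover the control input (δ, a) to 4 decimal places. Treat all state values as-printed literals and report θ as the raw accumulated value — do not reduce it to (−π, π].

δ = 0.2998, a = -0.6920

a = (v'−v)/dt = (-0.034600)/0.05 = -0.6920
Δθ = θ'−θ = 0.080461;  (v·dt/L) = 17.7000·0.05/3.4 = 0.260294
tan δ = Δθ·L/(v·dt) = 0.309116  →  δ = 0.2998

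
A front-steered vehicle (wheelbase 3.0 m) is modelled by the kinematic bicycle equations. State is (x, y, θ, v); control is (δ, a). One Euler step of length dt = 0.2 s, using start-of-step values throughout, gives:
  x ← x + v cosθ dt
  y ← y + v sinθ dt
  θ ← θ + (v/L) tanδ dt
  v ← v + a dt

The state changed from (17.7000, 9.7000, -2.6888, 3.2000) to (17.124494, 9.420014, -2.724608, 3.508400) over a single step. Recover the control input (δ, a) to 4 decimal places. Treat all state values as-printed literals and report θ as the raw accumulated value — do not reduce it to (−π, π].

a = (v'−v)/dt = (0.308400)/0.2 = 1.5420
Δθ = θ'−θ = -0.035808;  (v·dt/L) = 3.2000·0.2/3.0 = 0.213333
tan δ = Δθ·L/(v·dt) = -0.167850  →  δ = -0.1663

δ = -0.1663, a = 1.5420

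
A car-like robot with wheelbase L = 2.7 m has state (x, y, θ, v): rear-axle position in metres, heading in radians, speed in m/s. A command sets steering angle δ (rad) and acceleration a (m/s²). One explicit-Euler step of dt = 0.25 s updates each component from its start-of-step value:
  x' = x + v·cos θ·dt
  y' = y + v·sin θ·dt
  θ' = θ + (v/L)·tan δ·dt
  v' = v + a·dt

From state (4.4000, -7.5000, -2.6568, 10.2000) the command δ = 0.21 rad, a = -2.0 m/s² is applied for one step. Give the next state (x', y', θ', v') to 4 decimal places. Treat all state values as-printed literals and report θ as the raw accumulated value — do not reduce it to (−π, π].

(2.1438, -8.6884, -2.4555, 9.7000)

x' = 4.4000 + 10.2000·cos(-2.6568)·0.25 = 2.1438
y' = -7.5000 + 10.2000·sin(-2.6568)·0.25 = -8.6884
θ' = -2.6568 + (10.2000/2.7)·tan(0.21)·0.25 = -2.4555
v' = 10.2000 − 2.0000·0.25 = 9.7000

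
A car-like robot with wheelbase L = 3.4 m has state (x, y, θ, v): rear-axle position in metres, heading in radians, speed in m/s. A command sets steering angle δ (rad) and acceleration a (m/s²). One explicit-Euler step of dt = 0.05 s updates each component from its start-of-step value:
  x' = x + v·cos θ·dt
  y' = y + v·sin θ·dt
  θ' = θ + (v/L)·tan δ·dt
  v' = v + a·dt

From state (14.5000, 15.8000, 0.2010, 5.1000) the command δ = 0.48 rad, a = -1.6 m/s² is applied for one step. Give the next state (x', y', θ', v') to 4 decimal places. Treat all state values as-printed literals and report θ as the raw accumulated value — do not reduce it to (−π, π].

(14.7499, 15.8509, 0.2400, 5.0200)

x' = 14.5000 + 5.1000·cos(0.2010)·0.05 = 14.7499
y' = 15.8000 + 5.1000·sin(0.2010)·0.05 = 15.8509
θ' = 0.2010 + (5.1000/3.4)·tan(0.48)·0.05 = 0.2400
v' = 5.1000 − 1.6000·0.05 = 5.0200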